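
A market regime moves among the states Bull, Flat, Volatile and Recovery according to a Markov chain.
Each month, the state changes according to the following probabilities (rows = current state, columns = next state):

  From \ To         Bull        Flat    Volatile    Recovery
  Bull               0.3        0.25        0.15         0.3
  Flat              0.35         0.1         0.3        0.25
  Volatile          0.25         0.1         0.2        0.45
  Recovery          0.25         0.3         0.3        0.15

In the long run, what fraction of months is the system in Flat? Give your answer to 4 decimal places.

0.1992

Let the stationary distribution be π with π = πP and π_1 + π_2 + π_3 + π_4 = 1.
π_1 = 0.3·π_1 + 0.35·π_2 + 0.25·π_3 + 0.25·π_4
π_2 = 0.25·π_1 + 0.1·π_2 + 0.1·π_3 + 0.3·π_4
π_3 = 0.15·π_1 + 0.3·π_2 + 0.2·π_3 + 0.3·π_4
Solving with the normalization constraint gives π = (0.2841, 0.1992, 0.2340, 0.2827).
So the stationary probability of Flat is 0.1992.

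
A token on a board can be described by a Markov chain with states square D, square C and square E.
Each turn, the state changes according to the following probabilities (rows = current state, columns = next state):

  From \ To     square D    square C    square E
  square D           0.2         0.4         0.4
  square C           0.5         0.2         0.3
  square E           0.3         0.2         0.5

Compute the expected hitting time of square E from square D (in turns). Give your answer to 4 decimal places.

Let t(s) be the expected number of turns to first reach square E from state s, with t(square E) = 0. Conditioning on the first turn:
t(square D) = 1 + 0.2·t(square D) + 0.4·t(square C)
t(square C) = 1 + 0.5·t(square D) + 0.2·t(square C)
Solving: t(square D) = 2.7273, t(square C) = 2.9545.
Expected turns from square D to square E: 2.7273.

2.7273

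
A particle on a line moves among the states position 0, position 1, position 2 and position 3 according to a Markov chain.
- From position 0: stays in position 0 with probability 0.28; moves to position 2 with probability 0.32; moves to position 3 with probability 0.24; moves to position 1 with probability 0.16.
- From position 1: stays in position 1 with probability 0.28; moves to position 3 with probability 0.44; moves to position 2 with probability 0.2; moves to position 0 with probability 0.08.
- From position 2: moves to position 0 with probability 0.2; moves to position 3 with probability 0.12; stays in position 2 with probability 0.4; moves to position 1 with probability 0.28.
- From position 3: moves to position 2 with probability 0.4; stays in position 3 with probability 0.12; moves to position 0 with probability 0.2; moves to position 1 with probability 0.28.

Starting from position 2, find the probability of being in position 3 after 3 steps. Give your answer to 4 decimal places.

Propagate the distribution vector 3 steps from position 2.
After 0 steps: (0.0000, 0.0000, 1.0000, 0.0000)
After 1 step: (0.2000, 0.2800, 0.4000, 0.1200)
After 2 steps: (0.1824, 0.2560, 0.3280, 0.2336)
After 3 steps: (0.1839, 0.2581, 0.3342, 0.2238)
P(in position 3 after 3 steps) = 0.2238

0.2238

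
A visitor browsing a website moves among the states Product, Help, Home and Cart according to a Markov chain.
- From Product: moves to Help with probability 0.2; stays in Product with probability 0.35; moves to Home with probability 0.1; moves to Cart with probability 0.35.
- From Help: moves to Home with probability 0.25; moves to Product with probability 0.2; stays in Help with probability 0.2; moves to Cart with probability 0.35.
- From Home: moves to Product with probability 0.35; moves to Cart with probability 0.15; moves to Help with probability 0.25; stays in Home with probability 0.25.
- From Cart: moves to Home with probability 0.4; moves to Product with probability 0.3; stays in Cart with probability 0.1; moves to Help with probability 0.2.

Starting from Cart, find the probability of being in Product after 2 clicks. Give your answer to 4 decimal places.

0.3150

Propagate the distribution vector 2 clicks from Cart.
After 0 clicks: (0.0000, 0.0000, 0.0000, 1.0000)
After 1 click: (0.3000, 0.2000, 0.4000, 0.1000)
After 2 clicks: (0.3150, 0.2200, 0.2200, 0.2450)
P(in Product after 2 clicks) = 0.3150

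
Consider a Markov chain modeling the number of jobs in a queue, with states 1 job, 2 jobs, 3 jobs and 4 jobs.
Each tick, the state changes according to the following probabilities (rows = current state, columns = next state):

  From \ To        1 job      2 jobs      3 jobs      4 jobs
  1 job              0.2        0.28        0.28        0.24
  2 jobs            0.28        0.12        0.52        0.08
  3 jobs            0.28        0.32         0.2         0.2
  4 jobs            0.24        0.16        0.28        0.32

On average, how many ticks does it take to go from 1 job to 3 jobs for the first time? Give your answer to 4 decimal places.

Let t(s) be the expected number of ticks to first reach 3 jobs from state s, with t(3 jobs) = 0. Conditioning on the first tick:
t(1 job) = 1 + 0.2·t(1 job) + 0.28·t(2 jobs) + 0.24·t(4 jobs)
t(2 jobs) = 1 + 0.28·t(1 job) + 0.12·t(2 jobs) + 0.08·t(4 jobs)
t(4 jobs) = 1 + 0.24·t(1 job) + 0.16·t(2 jobs) + 0.32·t(4 jobs)
Solving: t(1 job) = 3.0085, t(2 jobs) = 2.3746, t(4 jobs) = 3.0911.
Expected ticks from 1 job to 3 jobs: 3.0085.

3.0085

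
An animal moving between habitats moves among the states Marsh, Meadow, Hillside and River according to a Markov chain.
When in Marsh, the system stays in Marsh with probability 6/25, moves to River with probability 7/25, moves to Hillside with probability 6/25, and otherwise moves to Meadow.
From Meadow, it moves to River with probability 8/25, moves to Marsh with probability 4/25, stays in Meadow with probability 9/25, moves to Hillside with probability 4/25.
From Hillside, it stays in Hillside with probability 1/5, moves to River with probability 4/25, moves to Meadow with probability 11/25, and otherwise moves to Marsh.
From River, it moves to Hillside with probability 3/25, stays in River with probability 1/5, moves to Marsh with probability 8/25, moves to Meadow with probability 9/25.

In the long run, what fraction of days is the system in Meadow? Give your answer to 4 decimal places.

0.3469

Let the stationary distribution be π with π = πP and π_1 + π_2 + π_3 + π_4 = 1.
π_1 = 0.24·π_1 + 0.16·π_2 + 0.2·π_3 + 0.32·π_4
π_2 = 0.24·π_1 + 0.36·π_2 + 0.44·π_3 + 0.36·π_4
π_3 = 0.24·π_1 + 0.16·π_2 + 0.2·π_3 + 0.12·π_4
Solving with the normalization constraint gives π = (0.2255, 0.3469, 0.1749, 0.2527).
So the stationary probability of Meadow is 0.3469.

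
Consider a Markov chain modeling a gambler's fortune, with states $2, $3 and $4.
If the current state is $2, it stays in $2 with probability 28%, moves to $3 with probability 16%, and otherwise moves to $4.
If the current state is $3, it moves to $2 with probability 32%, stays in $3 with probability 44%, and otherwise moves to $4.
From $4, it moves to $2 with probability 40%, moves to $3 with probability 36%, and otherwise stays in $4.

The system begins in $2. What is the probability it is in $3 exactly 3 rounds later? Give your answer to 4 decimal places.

0.3146

Propagate the distribution vector 3 rounds from $2.
After 0 rounds: (1.0000, 0.0000, 0.0000)
After 1 round: (0.2800, 0.1600, 0.5600)
After 2 rounds: (0.3536, 0.3168, 0.3296)
After 3 rounds: (0.3322, 0.3146, 0.3532)
P(in $3 after 3 rounds) = 0.3146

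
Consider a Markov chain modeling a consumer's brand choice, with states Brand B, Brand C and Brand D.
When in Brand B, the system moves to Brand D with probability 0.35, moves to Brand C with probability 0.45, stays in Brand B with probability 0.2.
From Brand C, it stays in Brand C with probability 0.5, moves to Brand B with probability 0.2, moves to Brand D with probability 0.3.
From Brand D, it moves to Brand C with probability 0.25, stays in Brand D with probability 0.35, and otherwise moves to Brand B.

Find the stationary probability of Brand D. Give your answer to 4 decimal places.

0.3298

Let the stationary distribution be π with π = πP and π_1 + π_2 + π_3 = 1.
π_1 = 0.2·π_1 + 0.2·π_2 + 0.4·π_3
π_2 = 0.45·π_1 + 0.5·π_2 + 0.25·π_3
Solving with the normalization constraint gives π = (0.2660, 0.4043, 0.3298).
So the stationary probability of Brand D is 0.3298.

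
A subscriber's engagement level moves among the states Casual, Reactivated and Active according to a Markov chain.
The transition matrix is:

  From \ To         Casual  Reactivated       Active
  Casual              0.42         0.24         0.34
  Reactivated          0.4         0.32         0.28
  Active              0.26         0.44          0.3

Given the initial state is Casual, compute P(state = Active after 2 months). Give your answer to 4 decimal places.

0.3120

Sum over the intermediate state after 1 month:
P = P(Casual→Casual)·P(Casual→Active) + P(Casual→Reactivated)·P(Reactivated→Active) + P(Casual→Active)·P(Active→Active)
  = 0.42×0.34 + 0.24×0.28 + 0.34×0.3
  = 0.1428 + 0.0672 + 0.1020 = 0.3120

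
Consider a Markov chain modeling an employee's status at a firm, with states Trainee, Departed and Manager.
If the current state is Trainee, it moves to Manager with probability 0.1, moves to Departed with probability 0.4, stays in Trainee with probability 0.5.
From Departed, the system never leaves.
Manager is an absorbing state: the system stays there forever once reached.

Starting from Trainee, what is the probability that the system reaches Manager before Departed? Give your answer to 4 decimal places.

0.2000

Let h(s) be the probability of absorption at Manager starting from transient state s. Then h(Manager) = 1 and h(Departed) = 0. By first-step analysis:
h(Trainee) = 0.5·h(Trainee) + 0.4·0 + 0.1·1
Solving: h(Trainee) = 0.2000.
Starting from Trainee, the probability is 0.2000.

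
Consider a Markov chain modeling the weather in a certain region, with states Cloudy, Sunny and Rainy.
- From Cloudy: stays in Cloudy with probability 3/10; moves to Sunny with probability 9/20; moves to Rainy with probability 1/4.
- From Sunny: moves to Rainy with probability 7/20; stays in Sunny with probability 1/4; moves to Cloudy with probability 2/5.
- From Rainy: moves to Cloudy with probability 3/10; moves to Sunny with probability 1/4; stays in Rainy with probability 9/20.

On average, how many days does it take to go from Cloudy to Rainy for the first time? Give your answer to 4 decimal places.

3.4783

Let t(s) be the expected number of days to first reach Rainy from state s, with t(Rainy) = 0. Conditioning on the first day:
t(Cloudy) = 1 + 0.3·t(Cloudy) + 0.45·t(Sunny)
t(Sunny) = 1 + 0.4·t(Cloudy) + 0.25·t(Sunny)
Solving: t(Cloudy) = 3.4783, t(Sunny) = 3.1884.
Expected days from Cloudy to Rainy: 3.4783.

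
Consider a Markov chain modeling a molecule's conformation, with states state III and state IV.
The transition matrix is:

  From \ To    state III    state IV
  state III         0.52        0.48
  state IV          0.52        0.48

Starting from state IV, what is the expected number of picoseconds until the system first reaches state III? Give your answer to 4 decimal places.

Let t(s) be the expected number of picoseconds to first reach state III from state s, with t(state III) = 0. Conditioning on the first picosecond:
t(state IV) = 1 + 0.48·t(state IV)
Solving: t(state IV) = 1.9231.
Expected picoseconds from state IV to state III: 1.9231.

1.9231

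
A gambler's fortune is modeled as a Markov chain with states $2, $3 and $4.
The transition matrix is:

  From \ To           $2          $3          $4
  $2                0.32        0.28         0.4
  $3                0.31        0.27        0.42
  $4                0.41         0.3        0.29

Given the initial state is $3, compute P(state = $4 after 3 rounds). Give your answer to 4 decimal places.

Propagate the distribution vector 3 rounds from $3.
After 0 rounds: (0.0000, 1.0000, 0.0000)
After 1 round: (0.3100, 0.2700, 0.4200)
After 2 rounds: (0.3551, 0.2857, 0.3592)
After 3 rounds: (0.3495, 0.2843, 0.3662)
P(in $4 after 3 rounds) = 0.3662

0.3662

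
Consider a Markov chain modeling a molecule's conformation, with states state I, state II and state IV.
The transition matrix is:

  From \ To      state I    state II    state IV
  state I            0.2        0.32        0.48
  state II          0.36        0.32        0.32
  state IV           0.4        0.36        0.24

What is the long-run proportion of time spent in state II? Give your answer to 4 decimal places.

Let the stationary distribution be π with π = πP and π_1 + π_2 + π_3 = 1.
π_1 = 0.2·π_1 + 0.36·π_2 + 0.4·π_3
π_2 = 0.32·π_1 + 0.32·π_2 + 0.36·π_3
Solving with the normalization constraint gives π = (0.3222, 0.3338, 0.3440).
So the stationary probability of state II is 0.3338.

0.3338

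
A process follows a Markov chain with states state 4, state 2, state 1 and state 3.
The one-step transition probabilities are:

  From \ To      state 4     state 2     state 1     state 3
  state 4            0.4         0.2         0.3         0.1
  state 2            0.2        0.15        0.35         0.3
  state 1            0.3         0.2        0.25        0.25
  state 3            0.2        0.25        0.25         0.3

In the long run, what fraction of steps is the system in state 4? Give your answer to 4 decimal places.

Let the stationary distribution be π with π = πP and π_1 + π_2 + π_3 + π_4 = 1.
π_1 = 0.4·π_1 + 0.2·π_2 + 0.3·π_3 + 0.2·π_4
π_2 = 0.2·π_1 + 0.15·π_2 + 0.2·π_3 + 0.25·π_4
π_3 = 0.3·π_1 + 0.35·π_2 + 0.25·π_3 + 0.25·π_4
Solving with the normalization constraint gives π = (0.2856, 0.2014, 0.2844, 0.2287).
So the stationary probability of state 4 is 0.2856.

0.2856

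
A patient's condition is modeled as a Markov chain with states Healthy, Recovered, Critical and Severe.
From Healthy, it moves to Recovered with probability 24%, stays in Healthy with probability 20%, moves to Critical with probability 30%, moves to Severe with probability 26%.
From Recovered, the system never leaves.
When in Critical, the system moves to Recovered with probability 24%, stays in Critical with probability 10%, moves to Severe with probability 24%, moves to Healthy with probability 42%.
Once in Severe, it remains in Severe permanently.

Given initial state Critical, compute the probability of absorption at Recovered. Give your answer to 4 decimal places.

Let h(s) be the probability of absorption at Recovered starting from transient state s. Then h(Recovered) = 1 and h(Severe) = 0. By first-step analysis:
h(Healthy) = 0.2·h(Healthy) + 0.24·1 + 0.3·h(Critical) + 0.26·0
h(Critical) = 0.42·h(Healthy) + 0.24·1 + 0.1·h(Critical) + 0.24·0
Solving: h(Healthy) = 0.4848, h(Critical) = 0.4929.
Starting from Critical, the probability is 0.4929.

0.4929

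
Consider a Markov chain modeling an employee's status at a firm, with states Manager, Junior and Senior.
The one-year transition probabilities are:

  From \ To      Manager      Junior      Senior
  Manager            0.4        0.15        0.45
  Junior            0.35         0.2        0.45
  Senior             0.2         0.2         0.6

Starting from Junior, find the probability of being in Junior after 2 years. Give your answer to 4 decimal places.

Sum over the intermediate state after 1 year:
P = P(Junior→Manager)·P(Manager→Junior) + P(Junior→Junior)·P(Junior→Junior) + P(Junior→Senior)·P(Senior→Junior)
  = 0.35×0.15 + 0.2×0.2 + 0.45×0.2
  = 0.0525 + 0.0400 + 0.0900 = 0.1825

0.1825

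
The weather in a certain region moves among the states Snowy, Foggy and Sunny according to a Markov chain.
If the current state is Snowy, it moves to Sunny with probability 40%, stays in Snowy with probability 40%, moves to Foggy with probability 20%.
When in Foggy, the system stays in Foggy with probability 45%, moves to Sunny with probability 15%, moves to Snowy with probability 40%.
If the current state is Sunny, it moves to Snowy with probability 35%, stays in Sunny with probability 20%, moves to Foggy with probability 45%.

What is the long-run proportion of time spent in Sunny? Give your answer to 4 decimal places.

0.2597

Let the stationary distribution be π with π = πP and π_1 + π_2 + π_3 = 1.
π_1 = 0.4·π_1 + 0.4·π_2 + 0.35·π_3
π_2 = 0.2·π_1 + 0.45·π_2 + 0.45·π_3
Solving with the normalization constraint gives π = (0.3870, 0.3532, 0.2597).
So the stationary probability of Sunny is 0.2597.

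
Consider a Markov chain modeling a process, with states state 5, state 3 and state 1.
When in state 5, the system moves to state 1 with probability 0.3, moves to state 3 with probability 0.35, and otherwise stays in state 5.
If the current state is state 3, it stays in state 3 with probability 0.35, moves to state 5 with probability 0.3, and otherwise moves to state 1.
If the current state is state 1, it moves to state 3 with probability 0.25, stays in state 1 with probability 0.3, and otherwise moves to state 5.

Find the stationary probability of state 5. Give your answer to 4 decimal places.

0.3657

Let the stationary distribution be π with π = πP and π_1 + π_2 + π_3 = 1.
π_1 = 0.35·π_1 + 0.3·π_2 + 0.45·π_3
π_2 = 0.35·π_1 + 0.35·π_2 + 0.25·π_3
Solving with the normalization constraint gives π = (0.3657, 0.3184, 0.3159).
So the stationary probability of state 5 is 0.3657.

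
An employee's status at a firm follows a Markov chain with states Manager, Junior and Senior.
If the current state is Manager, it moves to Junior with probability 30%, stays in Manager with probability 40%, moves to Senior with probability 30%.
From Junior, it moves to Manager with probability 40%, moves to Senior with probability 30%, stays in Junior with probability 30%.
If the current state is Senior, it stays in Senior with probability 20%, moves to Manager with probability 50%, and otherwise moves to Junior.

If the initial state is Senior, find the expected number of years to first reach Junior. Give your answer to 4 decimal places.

Let t(s) be the expected number of years to first reach Junior from state s, with t(Junior) = 0. Conditioning on the first year:
t(Manager) = 1 + 0.4·t(Manager) + 0.3·t(Senior)
t(Senior) = 1 + 0.5·t(Manager) + 0.2·t(Senior)
Solving: t(Manager) = 3.3333, t(Senior) = 3.3333.
Expected years from Senior to Junior: 3.3333.

3.3333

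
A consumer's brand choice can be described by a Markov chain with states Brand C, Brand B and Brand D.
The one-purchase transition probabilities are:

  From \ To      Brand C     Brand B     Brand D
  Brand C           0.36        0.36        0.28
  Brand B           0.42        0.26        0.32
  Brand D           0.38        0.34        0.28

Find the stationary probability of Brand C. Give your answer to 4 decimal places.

Let the stationary distribution be π with π = πP and π_1 + π_2 + π_3 = 1.
π_1 = 0.36·π_1 + 0.42·π_2 + 0.38·π_3
π_2 = 0.36·π_1 + 0.26·π_2 + 0.34·π_3
Solving with the normalization constraint gives π = (0.3852, 0.3219, 0.2929).
So the stationary probability of Brand C is 0.3852.

0.3852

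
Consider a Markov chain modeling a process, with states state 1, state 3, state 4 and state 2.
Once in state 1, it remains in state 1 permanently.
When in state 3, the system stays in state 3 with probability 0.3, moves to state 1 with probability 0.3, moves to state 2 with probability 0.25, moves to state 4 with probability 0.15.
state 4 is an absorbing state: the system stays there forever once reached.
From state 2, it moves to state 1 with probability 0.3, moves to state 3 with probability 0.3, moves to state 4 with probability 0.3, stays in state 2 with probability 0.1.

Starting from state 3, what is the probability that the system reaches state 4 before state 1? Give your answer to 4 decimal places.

0.3784

Let h(s) be the probability of absorption at state 4 starting from transient state s. Then h(state 4) = 1 and h(state 1) = 0. By first-step analysis:
h(state 3) = 0.3·0 + 0.3·h(state 3) + 0.15·1 + 0.25·h(state 2)
h(state 2) = 0.3·0 + 0.3·h(state 3) + 0.3·1 + 0.1·h(state 2)
Solving: h(state 3) = 0.3784, h(state 2) = 0.4595.
Starting from state 3, the probability is 0.3784.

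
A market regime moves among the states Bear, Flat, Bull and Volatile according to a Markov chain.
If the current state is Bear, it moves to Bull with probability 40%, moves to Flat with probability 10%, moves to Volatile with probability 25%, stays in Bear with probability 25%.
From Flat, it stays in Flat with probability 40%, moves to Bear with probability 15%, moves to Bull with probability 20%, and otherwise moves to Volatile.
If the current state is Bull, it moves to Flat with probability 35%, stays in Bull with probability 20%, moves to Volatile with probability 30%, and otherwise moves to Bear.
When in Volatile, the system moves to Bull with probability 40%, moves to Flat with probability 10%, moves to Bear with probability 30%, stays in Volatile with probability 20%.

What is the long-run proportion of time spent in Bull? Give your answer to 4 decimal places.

0.2921

Let the stationary distribution be π with π = πP and π_1 + π_2 + π_3 + π_4 = 1.
π_1 = 0.25·π_1 + 0.15·π_2 + 0.15·π_3 + 0.3·π_4
π_2 = 0.1·π_1 + 0.4·π_2 + 0.35·π_3 + 0.1·π_4
π_3 = 0.4·π_1 + 0.2·π_2 + 0.2·π_3 + 0.4·π_4
Solving with the normalization constraint gives π = (0.2087, 0.2472, 0.2921, 0.2520).
So the stationary probability of Bull is 0.2921.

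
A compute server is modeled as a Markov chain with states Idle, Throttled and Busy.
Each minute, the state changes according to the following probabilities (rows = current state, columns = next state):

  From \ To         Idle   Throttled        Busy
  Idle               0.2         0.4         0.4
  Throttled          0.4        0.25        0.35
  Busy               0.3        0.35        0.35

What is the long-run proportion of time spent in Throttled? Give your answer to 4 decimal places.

Let the stationary distribution be π with π = πP and π_1 + π_2 + π_3 = 1.
π_1 = 0.2·π_1 + 0.4·π_2 + 0.3·π_3
π_2 = 0.4·π_1 + 0.25·π_2 + 0.35·π_3
Solving with the normalization constraint gives π = (0.3029, 0.3320, 0.3651).
So the stationary probability of Throttled is 0.3320.

0.3320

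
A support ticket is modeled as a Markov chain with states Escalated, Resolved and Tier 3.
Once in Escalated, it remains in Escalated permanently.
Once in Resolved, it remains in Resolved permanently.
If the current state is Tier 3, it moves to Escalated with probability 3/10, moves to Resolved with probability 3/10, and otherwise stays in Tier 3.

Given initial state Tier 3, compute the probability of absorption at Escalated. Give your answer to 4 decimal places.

Let h(s) be the probability of absorption at Escalated starting from transient state s. Then h(Escalated) = 1 and h(Resolved) = 0. By first-step analysis:
h(Tier 3) = 0.3·1 + 0.3·0 + 0.4·h(Tier 3)
Solving: h(Tier 3) = 0.5000.
Starting from Tier 3, the probability is 0.5000.

0.5000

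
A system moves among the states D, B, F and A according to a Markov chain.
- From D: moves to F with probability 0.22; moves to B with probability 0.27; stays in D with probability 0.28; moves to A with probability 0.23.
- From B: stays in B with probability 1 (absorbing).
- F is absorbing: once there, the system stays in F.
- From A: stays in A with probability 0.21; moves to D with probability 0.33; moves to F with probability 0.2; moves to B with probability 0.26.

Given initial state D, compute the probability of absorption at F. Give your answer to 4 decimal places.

Let h(s) be the probability of absorption at F starting from transient state s. Then h(F) = 1 and h(B) = 0. By first-step analysis:
h(D) = 0.28·h(D) + 0.27·0 + 0.22·1 + 0.23·h(A)
h(A) = 0.33·h(D) + 0.26·0 + 0.2·1 + 0.21·h(A)
Solving: h(D) = 0.4459, h(A) = 0.4394.
Starting from D, the probability is 0.4459.

0.4459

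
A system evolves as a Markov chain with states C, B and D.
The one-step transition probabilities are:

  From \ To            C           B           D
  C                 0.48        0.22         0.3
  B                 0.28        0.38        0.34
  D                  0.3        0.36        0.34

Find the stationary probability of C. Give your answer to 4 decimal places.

0.3581

Let the stationary distribution be π with π = πP and π_1 + π_2 + π_3 = 1.
π_1 = 0.48·π_1 + 0.28·π_2 + 0.3·π_3
π_2 = 0.22·π_1 + 0.38·π_2 + 0.36·π_3
Solving with the normalization constraint gives π = (0.3581, 0.3162, 0.3257).
So the stationary probability of C is 0.3581.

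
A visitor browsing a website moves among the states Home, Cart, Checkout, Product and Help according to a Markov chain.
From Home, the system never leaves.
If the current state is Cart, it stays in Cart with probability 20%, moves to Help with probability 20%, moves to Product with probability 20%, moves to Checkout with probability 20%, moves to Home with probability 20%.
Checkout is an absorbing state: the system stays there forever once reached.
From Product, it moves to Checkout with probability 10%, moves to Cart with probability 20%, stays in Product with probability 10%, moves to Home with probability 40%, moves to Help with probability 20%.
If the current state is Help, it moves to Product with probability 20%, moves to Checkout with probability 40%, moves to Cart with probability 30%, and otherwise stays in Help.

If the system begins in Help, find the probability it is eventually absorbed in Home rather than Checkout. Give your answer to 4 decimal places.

Let h(s) be the probability of absorption at Home starting from transient state s. Then h(Home) = 1 and h(Checkout) = 0. By first-step analysis:
h(Cart) = 0.2·1 + 0.2·h(Cart) + 0.2·0 + 0.2·h(Product) + 0.2·h(Help)
h(Product) = 0.4·1 + 0.2·h(Cart) + 0.1·0 + 0.1·h(Product) + 0.2·h(Help)
h(Help) = 0.3·h(Cart) + 0.4·0 + 0.2·h(Product) + 0.1·h(Help)
Solving: h(Cart) = 0.4783, h(Product) = 0.6166, h(Help) = 0.2964.
Starting from Help, the probability is 0.2964.

0.2964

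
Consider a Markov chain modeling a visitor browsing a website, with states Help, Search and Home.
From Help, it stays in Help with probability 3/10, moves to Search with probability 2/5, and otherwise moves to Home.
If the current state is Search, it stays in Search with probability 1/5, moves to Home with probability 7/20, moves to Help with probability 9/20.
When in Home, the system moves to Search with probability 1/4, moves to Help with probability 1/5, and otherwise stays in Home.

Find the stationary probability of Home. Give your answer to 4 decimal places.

Let the stationary distribution be π with π = πP and π_1 + π_2 + π_3 = 1.
π_1 = 0.3·π_1 + 0.45·π_2 + 0.2·π_3
π_2 = 0.4·π_1 + 0.2·π_2 + 0.25·π_3
Solving with the normalization constraint gives π = (0.3003, 0.2810, 0.4187).
So the stationary probability of Home is 0.4187.

0.4187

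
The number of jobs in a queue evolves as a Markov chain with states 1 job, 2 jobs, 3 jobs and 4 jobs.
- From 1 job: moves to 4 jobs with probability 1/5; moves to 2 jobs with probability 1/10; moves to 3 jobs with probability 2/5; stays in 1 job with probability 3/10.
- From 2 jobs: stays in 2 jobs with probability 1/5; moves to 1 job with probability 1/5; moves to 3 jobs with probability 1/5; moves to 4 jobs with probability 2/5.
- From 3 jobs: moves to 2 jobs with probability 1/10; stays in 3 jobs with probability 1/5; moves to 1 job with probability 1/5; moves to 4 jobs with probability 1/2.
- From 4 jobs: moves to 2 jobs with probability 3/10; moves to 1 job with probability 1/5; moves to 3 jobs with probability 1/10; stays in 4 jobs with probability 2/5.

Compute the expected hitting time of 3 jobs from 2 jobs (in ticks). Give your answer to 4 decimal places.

Let t(s) be the expected number of ticks to first reach 3 jobs from state s, with t(3 jobs) = 0. Conditioning on the first tick:
t(1 job) = 1 + 0.3·t(1 job) + 0.1·t(2 jobs) + 0.2·t(4 jobs)
t(2 jobs) = 1 + 0.2·t(1 job) + 0.2·t(2 jobs) + 0.4·t(4 jobs)
t(4 jobs) = 1 + 0.2·t(1 job) + 0.3·t(2 jobs) + 0.4·t(4 jobs)
Solving: t(1 job) = 3.6170, t(2 jobs) = 4.7872, t(4 jobs) = 5.2660.
Expected ticks from 2 jobs to 3 jobs: 4.7872.

4.7872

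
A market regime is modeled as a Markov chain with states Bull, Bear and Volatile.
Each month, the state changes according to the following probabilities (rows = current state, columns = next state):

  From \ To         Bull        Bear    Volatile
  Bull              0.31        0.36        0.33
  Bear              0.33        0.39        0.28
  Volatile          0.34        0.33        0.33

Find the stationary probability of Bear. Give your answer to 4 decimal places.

0.3615

Let the stationary distribution be π with π = πP and π_1 + π_2 + π_3 = 1.
π_1 = 0.31·π_1 + 0.33·π_2 + 0.34·π_3
π_2 = 0.36·π_1 + 0.39·π_2 + 0.33·π_3
Solving with the normalization constraint gives π = (0.3266, 0.3615, 0.3119).
So the stationary probability of Bear is 0.3615.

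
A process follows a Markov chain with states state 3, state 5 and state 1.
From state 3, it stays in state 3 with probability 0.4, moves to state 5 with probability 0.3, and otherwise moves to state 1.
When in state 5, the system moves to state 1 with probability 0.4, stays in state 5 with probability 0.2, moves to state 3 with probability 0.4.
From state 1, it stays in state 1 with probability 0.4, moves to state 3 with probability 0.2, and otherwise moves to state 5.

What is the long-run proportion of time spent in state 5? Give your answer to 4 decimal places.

Let the stationary distribution be π with π = πP and π_1 + π_2 + π_3 = 1.
π_1 = 0.4·π_1 + 0.4·π_2 + 0.2·π_3
π_2 = 0.3·π_1 + 0.2·π_2 + 0.4·π_3
Solving with the normalization constraint gives π = (0.3265, 0.3061, 0.3673).
So the stationary probability of state 5 is 0.3061.

0.3061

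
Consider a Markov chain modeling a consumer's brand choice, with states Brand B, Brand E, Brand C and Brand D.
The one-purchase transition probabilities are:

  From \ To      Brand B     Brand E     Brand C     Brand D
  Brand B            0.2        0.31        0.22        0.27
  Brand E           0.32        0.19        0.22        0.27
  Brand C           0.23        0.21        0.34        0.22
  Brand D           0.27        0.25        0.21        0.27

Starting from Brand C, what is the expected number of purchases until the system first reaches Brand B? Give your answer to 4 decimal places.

3.8595

Let t(s) be the expected number of purchases to first reach Brand B from state s, with t(Brand B) = 0. Conditioning on the first purchase:
t(Brand E) = 1 + 0.19·t(Brand E) + 0.22·t(Brand C) + 0.27·t(Brand D)
t(Brand C) = 1 + 0.21·t(Brand E) + 0.34·t(Brand C) + 0.22·t(Brand D)
t(Brand D) = 1 + 0.25·t(Brand E) + 0.21·t(Brand C) + 0.27·t(Brand D)
Solving: t(Brand E) = 3.5102, t(Brand C) = 3.8595, t(Brand D) = 3.6823.
Expected purchases from Brand C to Brand B: 3.8595.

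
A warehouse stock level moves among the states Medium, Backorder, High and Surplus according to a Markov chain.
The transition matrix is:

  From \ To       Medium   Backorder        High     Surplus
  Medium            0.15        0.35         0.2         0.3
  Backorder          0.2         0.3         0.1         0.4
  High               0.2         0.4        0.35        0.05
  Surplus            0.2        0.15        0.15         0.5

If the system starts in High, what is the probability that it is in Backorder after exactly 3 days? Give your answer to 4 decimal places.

0.2911

Propagate the distribution vector 3 days from High.
After 0 days: (0.0000, 0.0000, 1.0000, 0.0000)
After 1 day: (0.2000, 0.4000, 0.3500, 0.0500)
After 2 days: (0.1900, 0.3375, 0.2100, 0.2625)
After 3 days: (0.1905, 0.2911, 0.1846, 0.3338)
P(in Backorder after 3 days) = 0.2911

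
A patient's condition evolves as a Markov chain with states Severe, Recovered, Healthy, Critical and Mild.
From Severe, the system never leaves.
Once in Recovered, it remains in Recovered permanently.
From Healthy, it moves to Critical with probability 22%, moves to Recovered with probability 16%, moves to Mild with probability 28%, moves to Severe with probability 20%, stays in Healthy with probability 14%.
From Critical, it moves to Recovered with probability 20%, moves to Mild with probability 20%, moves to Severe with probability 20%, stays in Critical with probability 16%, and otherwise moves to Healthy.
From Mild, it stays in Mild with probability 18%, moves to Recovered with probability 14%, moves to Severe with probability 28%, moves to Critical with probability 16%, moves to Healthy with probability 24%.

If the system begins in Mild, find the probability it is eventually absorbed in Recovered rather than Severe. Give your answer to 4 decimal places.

Let h(s) be the probability of absorption at Recovered starting from transient state s. Then h(Recovered) = 1 and h(Severe) = 0. By first-step analysis:
h(Healthy) = 0.2·0 + 0.16·1 + 0.14·h(Healthy) + 0.22·h(Critical) + 0.28·h(Mild)
h(Critical) = 0.2·0 + 0.2·1 + 0.24·h(Healthy) + 0.16·h(Critical) + 0.2·h(Mild)
h(Mild) = 0.28·0 + 0.14·1 + 0.24·h(Healthy) + 0.16·h(Critical) + 0.18·h(Mild)
Solving: h(Healthy) = 0.4264, h(Critical) = 0.4512, h(Mild) = 0.3836.
Starting from Mild, the probability is 0.3836.

0.3836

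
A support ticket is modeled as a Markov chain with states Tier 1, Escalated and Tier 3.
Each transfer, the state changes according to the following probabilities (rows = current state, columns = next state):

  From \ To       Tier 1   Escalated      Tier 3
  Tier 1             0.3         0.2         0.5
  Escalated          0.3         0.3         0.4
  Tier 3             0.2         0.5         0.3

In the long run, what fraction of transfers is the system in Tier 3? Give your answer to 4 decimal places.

Let the stationary distribution be π with π = πP and π_1 + π_2 + π_3 = 1.
π_1 = 0.3·π_1 + 0.3·π_2 + 0.2·π_3
π_2 = 0.2·π_1 + 0.3·π_2 + 0.5·π_3
Solving with the normalization constraint gives π = (0.2613, 0.3514, 0.3874).
So the stationary probability of Tier 3 is 0.3874.

0.3874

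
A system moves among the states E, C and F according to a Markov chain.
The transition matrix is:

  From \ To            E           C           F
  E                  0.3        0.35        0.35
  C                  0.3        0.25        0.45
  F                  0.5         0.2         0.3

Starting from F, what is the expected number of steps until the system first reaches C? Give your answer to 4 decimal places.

3.8095

Let t(s) be the expected number of steps to first reach C from state s, with t(C) = 0. Conditioning on the first step:
t(E) = 1 + 0.3·t(E) + 0.35·t(F)
t(F) = 1 + 0.5·t(E) + 0.3·t(F)
Solving: t(E) = 3.3333, t(F) = 3.8095.
Expected steps from F to C: 3.8095.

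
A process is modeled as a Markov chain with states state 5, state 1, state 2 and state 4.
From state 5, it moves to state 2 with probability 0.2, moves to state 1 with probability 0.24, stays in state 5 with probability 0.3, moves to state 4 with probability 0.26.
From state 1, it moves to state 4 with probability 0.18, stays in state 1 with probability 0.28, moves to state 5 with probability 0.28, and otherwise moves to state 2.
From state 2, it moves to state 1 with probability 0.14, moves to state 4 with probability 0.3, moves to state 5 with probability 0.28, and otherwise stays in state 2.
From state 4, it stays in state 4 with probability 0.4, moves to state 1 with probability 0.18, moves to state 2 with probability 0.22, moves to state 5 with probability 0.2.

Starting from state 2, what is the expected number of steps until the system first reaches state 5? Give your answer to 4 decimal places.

3.9181

Let t(s) be the expected number of steps to first reach state 5 from state s, with t(state 5) = 0. Conditioning on the first step:
t(state 1) = 1 + 0.28·t(state 1) + 0.26·t(state 2) + 0.18·t(state 4)
t(state 2) = 1 + 0.14·t(state 1) + 0.28·t(state 2) + 0.3·t(state 4)
t(state 4) = 1 + 0.18·t(state 1) + 0.22·t(state 2) + 0.4·t(state 4)
Solving: t(state 1) = 3.8698, t(state 2) = 3.9181, t(state 4) = 4.2643.
Expected steps from state 2 to state 5: 3.9181.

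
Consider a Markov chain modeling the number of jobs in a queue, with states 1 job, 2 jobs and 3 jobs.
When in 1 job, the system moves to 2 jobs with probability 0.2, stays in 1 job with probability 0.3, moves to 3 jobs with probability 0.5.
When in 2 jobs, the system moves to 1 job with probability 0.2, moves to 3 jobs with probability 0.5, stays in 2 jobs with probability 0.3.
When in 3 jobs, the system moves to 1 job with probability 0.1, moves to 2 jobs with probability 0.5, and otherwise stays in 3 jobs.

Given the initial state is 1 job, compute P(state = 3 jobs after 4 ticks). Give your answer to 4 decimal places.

0.4545

Propagate the distribution vector 4 ticks from 1 job.
After 0 ticks: (1.0000, 0.0000, 0.0000)
After 1 tick: (0.3000, 0.2000, 0.5000)
After 2 ticks: (0.1800, 0.3700, 0.4500)
After 3 ticks: (0.1730, 0.3720, 0.4550)
After 4 ticks: (0.1718, 0.3737, 0.4545)
P(in 3 jobs after 4 ticks) = 0.4545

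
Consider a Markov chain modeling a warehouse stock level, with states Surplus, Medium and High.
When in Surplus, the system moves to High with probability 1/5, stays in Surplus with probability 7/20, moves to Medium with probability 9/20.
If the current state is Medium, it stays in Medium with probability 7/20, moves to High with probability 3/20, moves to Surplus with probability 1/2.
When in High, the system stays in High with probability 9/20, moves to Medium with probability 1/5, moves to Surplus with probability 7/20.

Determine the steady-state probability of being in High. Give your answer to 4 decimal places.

0.2431

Let the stationary distribution be π with π = πP and π_1 + π_2 + π_3 = 1.
π_1 = 0.35·π_1 + 0.5·π_2 + 0.35·π_3
π_2 = 0.45·π_1 + 0.35·π_2 + 0.2·π_3
Solving with the normalization constraint gives π = (0.4031, 0.3538, 0.2431).
So the stationary probability of High is 0.2431.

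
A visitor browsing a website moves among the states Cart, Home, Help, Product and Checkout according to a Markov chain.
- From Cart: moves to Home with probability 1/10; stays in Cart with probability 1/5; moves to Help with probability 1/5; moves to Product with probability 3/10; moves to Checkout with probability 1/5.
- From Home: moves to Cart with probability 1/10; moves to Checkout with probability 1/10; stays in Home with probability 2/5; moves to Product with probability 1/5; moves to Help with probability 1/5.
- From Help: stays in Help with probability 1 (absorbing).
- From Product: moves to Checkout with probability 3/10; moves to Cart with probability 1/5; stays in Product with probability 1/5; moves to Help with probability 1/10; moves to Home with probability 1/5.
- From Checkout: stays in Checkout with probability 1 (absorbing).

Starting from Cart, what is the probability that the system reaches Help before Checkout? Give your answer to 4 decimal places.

Let h(s) be the probability of absorption at Help starting from transient state s. Then h(Help) = 1 and h(Checkout) = 0. By first-step analysis:
h(Cart) = 0.2·h(Cart) + 0.1·h(Home) + 0.2·1 + 0.3·h(Product) + 0.2·0
h(Home) = 0.1·h(Cart) + 0.4·h(Home) + 0.2·1 + 0.2·h(Product) + 0.1·0
h(Product) = 0.2·h(Cart) + 0.2·h(Home) + 0.1·1 + 0.2·h(Product) + 0.3·0
Solving: h(Cart) = 0.4564, h(Home) = 0.5336, h(Product) = 0.3725.
Starting from Cart, the probability is 0.4564.

0.4564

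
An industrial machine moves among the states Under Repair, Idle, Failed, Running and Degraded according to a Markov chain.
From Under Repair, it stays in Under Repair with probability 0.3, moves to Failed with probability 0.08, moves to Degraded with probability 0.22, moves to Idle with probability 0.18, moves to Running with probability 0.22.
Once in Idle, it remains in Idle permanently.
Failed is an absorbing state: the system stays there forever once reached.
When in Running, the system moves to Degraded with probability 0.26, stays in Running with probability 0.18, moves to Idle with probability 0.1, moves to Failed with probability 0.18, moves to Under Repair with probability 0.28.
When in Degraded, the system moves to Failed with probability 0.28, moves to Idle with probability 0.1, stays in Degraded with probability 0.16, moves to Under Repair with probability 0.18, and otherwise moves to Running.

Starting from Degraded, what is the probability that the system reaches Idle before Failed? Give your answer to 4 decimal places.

0.3615

Let h(s) be the probability of absorption at Idle starting from transient state s. Then h(Idle) = 1 and h(Failed) = 0. By first-step analysis:
h(Under Repair) = 0.3·h(Under Repair) + 0.18·1 + 0.08·0 + 0.22·h(Running) + 0.22·h(Degraded)
h(Running) = 0.28·h(Under Repair) + 0.1·1 + 0.18·0 + 0.18·h(Running) + 0.26·h(Degraded)
h(Degraded) = 0.18·h(Under Repair) + 0.1·1 + 0.28·0 + 0.28·h(Running) + 0.16·h(Degraded)
Solving: h(Under Repair) = 0.4986, h(Running) = 0.4068, h(Degraded) = 0.3615.
Starting from Degraded, the probability is 0.3615.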